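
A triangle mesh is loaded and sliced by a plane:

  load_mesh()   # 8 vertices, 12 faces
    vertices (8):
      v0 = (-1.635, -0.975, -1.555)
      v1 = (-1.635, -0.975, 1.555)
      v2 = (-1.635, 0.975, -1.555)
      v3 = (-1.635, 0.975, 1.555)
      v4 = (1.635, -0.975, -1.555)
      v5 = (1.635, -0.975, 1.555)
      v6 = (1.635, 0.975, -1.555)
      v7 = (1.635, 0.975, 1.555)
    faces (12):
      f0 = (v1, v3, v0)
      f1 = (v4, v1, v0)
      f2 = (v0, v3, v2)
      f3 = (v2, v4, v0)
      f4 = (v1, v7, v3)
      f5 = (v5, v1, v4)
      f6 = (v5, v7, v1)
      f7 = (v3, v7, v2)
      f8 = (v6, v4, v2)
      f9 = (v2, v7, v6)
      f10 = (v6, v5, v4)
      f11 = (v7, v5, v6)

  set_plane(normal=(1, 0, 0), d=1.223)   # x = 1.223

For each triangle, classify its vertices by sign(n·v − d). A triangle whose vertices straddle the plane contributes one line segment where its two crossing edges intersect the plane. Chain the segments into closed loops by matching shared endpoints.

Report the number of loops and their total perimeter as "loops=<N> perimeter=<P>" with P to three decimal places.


Straddling triangles (8 of 12):
  (v4,v1,v0) [+--] → (1.223, -0.975, -1.16316)–(1.223, -0.975, -1.555)  len=0.3918
  (v2,v4,v0) [-+-] → (1.223, -0.729312, -1.555)–(1.223, -0.975, -1.555)  len=0.2457
  (v1,v7,v3) [-+-] → (1.223, 0.729312, 1.555)–(1.223, 0.975, 1.555)  len=0.2457
  (v5,v1,v4) [+-+] → (1.223, -0.975, 1.555)–(1.223, -0.975, -1.16316)  len=2.7182
  (v5,v7,v1) [++-] → (1.223, 0.729312, 1.555)–(1.223, -0.975, 1.555)  len=1.7043
  (v3,v7,v2) [-+-] → (1.223, 0.975, 1.555)–(1.223, 0.975, 1.16316)  len=0.3918
  (v6,v4,v2) [++-] → (1.223, -0.729312, -1.555)–(1.223, 0.975, -1.555)  len=1.7043
  (v2,v7,v6) [-++] → (1.223, 0.975, 1.16316)–(1.223, 0.975, -1.555)  len=2.7182

Chained into 1 loop(s):
  loop 1: 8 segments, perimeter = 10.1200
Total perimeter = 10.120

loops=1 perimeter=10.120


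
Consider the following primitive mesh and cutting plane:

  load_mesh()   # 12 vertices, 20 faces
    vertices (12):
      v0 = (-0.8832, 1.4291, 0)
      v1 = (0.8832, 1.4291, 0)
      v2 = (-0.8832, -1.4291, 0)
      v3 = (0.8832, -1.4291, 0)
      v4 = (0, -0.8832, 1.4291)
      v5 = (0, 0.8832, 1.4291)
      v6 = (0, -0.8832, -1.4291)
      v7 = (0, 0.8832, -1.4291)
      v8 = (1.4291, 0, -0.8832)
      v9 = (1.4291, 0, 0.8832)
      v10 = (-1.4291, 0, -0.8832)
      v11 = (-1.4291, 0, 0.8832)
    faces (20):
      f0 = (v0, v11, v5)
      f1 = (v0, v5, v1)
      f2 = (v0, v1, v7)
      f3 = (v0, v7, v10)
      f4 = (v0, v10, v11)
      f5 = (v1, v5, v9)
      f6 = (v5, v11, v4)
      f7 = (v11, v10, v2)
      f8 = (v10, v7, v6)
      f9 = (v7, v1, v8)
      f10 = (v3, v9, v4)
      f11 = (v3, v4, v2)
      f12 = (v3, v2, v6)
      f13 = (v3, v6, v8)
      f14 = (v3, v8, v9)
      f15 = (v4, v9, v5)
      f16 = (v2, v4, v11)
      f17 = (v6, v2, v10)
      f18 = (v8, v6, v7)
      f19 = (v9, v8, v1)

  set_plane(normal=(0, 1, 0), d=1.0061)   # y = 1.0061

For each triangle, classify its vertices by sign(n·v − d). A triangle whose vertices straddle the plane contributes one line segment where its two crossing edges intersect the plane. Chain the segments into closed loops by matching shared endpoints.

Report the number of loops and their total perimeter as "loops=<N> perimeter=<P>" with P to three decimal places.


loops=1 perimeter=6.626

Straddling triangles (8 of 20):
  (v0,v11,v5) [+--] → (-1.04478, 1.0061, 0.261419)–(-0.198837, 1.0061, 1.10736)  len=1.1963
  (v0,v5,v1) [+-+] → (-0.198837, 1.0061, 1.10736)–(0.198837, 1.0061, 1.10736)  len=0.3977
  (v0,v1,v7) [++-] → (0.198837, 1.0061, -1.10736)–(-0.198837, 1.0061, -1.10736)  len=0.3977
  (v0,v7,v10) [+--] → (-0.198837, 1.0061, -1.10736)–(-1.04478, 1.0061, -0.261419)  len=1.1963
  (v0,v10,v11) [+--] → (-1.04478, 1.0061, -0.261419)–(-1.04478, 1.0061, 0.261419)  len=0.5228
  (v1,v5,v9) [+--] → (0.198837, 1.0061, 1.10736)–(1.04478, 1.0061, 0.261419)  len=1.1963
  (v7,v1,v8) [-+-] → (0.198837, 1.0061, -1.10736)–(1.04478, 1.0061, -0.261419)  len=1.1963
  (v9,v8,v1) [--+] → (1.04478, 1.0061, -0.261419)–(1.04478, 1.0061, 0.261419)  len=0.5228

Chained into 1 loop(s):
  loop 1: 8 segments, perimeter = 6.6264
Total perimeter = 6.626


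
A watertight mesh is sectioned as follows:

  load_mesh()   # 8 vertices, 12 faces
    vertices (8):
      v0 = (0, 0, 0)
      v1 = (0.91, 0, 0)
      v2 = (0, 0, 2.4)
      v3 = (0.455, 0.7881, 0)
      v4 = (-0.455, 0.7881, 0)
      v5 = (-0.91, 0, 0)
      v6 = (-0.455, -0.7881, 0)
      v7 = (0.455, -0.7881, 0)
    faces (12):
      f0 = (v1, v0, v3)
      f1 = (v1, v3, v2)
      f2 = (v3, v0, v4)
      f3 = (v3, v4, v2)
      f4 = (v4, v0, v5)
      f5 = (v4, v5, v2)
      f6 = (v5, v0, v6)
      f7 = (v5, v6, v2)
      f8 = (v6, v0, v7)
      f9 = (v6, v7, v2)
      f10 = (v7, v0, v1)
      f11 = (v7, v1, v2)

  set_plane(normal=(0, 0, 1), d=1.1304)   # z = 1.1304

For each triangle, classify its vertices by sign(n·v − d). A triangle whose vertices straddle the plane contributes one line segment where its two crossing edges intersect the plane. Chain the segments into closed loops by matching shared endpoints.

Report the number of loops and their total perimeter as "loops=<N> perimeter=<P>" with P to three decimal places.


Straddling triangles (6 of 12):
  (v1,v3,v2) [--+] → (0.240695, 0.416905, 1.1304)–(0.48139, 0, 1.1304)  len=0.4814
  (v3,v4,v2) [--+] → (-0.240695, 0.416905, 1.1304)–(0.240695, 0.416905, 1.1304)  len=0.4814
  (v4,v5,v2) [--+] → (-0.48139, 0, 1.1304)–(-0.240695, 0.416905, 1.1304)  len=0.4814
  (v5,v6,v2) [--+] → (-0.240695, -0.416905, 1.1304)–(-0.48139, 0, 1.1304)  len=0.4814
  (v6,v7,v2) [--+] → (0.240695, -0.416905, 1.1304)–(-0.240695, -0.416905, 1.1304)  len=0.4814
  (v7,v1,v2) [--+] → (0.48139, 0, 1.1304)–(0.240695, -0.416905, 1.1304)  len=0.4814

Chained into 1 loop(s):
  loop 1: 6 segments, perimeter = 2.8884
Total perimeter = 2.888

loops=1 perimeter=2.888


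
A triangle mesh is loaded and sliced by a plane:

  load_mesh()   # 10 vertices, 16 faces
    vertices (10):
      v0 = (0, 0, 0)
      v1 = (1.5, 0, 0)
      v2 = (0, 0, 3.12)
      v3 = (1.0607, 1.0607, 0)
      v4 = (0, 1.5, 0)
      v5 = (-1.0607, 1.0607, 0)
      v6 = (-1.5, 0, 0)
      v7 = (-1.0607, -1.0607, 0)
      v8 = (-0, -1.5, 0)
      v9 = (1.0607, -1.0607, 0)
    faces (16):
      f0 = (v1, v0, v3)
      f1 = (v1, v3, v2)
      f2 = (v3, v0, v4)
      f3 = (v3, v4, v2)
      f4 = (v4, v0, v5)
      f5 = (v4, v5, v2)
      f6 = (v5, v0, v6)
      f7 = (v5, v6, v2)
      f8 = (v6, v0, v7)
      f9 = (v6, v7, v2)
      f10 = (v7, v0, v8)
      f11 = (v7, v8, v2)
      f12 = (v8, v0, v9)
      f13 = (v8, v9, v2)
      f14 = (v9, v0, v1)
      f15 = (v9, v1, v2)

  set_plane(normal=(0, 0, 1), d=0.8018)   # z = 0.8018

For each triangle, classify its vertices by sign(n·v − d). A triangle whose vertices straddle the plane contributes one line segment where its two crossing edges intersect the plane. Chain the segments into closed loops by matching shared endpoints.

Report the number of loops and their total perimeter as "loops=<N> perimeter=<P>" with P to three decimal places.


loops=1 perimeter=6.824

Straddling triangles (8 of 16):
  (v1,v3,v2) [--+] → (0.788114, 0.788114, 0.8018)–(1.11452, 0, 0.8018)  len=0.8530
  (v3,v4,v2) [--+] → (0, 1.11452, 0.8018)–(0.788114, 0.788114, 0.8018)  len=0.8530
  (v4,v5,v2) [--+] → (-0.788114, 0.788114, 0.8018)–(0, 1.11452, 0.8018)  len=0.8530
  (v5,v6,v2) [--+] → (-1.11452, 0, 0.8018)–(-0.788114, 0.788114, 0.8018)  len=0.8530
  (v6,v7,v2) [--+] → (-0.788114, -0.788114, 0.8018)–(-1.11452, 0, 0.8018)  len=0.8530
  (v7,v8,v2) [--+] → (0, -1.11452, 0.8018)–(-0.788114, -0.788114, 0.8018)  len=0.8530
  (v8,v9,v2) [--+] → (0.788114, -0.788114, 0.8018)–(0, -1.11452, 0.8018)  len=0.8530
  (v9,v1,v2) [--+] → (1.11452, 0, 0.8018)–(0.788114, -0.788114, 0.8018)  len=0.8530

Chained into 1 loop(s):
  loop 1: 8 segments, perimeter = 6.8243
Total perimeter = 6.824


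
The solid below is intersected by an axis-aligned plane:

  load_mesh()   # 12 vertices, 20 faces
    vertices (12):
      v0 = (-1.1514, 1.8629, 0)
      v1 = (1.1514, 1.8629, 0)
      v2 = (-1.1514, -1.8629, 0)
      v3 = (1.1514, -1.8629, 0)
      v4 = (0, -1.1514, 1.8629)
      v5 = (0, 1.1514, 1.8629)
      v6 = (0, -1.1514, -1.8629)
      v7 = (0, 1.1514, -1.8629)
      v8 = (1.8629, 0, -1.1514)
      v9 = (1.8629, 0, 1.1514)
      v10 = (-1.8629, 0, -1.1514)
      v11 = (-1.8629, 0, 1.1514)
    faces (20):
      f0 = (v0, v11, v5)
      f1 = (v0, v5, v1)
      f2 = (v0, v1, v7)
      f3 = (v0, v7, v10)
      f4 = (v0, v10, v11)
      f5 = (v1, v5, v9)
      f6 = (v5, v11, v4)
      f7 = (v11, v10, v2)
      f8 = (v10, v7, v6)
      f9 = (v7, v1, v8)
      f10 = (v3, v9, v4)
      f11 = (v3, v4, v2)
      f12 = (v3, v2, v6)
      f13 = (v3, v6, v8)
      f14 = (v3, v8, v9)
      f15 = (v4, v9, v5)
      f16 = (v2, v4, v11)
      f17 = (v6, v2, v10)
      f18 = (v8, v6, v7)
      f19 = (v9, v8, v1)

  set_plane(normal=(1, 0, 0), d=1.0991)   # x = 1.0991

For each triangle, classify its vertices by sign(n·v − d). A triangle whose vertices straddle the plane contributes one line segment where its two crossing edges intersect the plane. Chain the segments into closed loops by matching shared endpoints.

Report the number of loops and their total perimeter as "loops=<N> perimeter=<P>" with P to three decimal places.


loops=1 perimeter=9.935

Straddling triangles (10 of 20):
  (v0,v5,v1) [--+] → (1.0991, 1.83058, 0.0846184)–(1.0991, 1.8629, 0)  len=0.0906
  (v0,v1,v7) [-+-] → (1.0991, 1.8629, 0)–(1.0991, 1.83058, -0.0846184)  len=0.0906
  (v1,v5,v9) [+-+] → (1.0991, 1.83058, 0.0846184)–(1.0991, 0.472081, 1.44312)  len=1.9212
  (v7,v1,v8) [-++] → (1.0991, 1.83058, -0.0846184)–(1.0991, 0.472081, -1.44312)  len=1.9212
  (v3,v9,v4) [++-] → (1.0991, -0.472081, 1.44312)–(1.0991, -1.83058, 0.0846184)  len=1.9212
  (v3,v4,v2) [+--] → (1.0991, -1.83058, 0.0846184)–(1.0991, -1.8629, 0)  len=0.0906
  (v3,v2,v6) [+--] → (1.0991, -1.8629, 0)–(1.0991, -1.83058, -0.0846184)  len=0.0906
  (v3,v6,v8) [+-+] → (1.0991, -1.83058, -0.0846184)–(1.0991, -0.472081, -1.44312)  len=1.9212
  (v4,v9,v5) [-+-] → (1.0991, -0.472081, 1.44312)–(1.0991, 0.472081, 1.44312)  len=0.9442
  (v8,v6,v7) [+--] → (1.0991, -0.472081, -1.44312)–(1.0991, 0.472081, -1.44312)  len=0.9442

Chained into 1 loop(s):
  loop 1: 10 segments, perimeter = 9.9355
Total perimeter = 9.935


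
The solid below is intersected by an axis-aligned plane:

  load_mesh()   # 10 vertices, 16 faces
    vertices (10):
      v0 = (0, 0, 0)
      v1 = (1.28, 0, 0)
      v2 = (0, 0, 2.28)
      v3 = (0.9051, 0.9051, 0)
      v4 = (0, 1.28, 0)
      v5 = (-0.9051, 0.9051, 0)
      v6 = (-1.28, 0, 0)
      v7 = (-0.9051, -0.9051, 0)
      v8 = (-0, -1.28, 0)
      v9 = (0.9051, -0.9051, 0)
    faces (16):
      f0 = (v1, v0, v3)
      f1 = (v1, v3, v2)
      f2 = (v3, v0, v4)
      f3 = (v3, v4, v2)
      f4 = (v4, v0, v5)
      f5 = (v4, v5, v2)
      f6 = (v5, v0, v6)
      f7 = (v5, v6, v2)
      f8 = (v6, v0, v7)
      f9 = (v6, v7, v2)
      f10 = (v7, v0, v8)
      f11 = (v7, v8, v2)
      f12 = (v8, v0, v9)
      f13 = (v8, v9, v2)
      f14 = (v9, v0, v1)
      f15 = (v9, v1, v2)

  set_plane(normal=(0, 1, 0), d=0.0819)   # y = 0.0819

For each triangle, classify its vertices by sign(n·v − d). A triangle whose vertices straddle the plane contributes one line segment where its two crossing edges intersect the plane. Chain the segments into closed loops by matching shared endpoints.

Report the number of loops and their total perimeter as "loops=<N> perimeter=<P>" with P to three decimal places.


Straddling triangles (8 of 16):
  (v1,v0,v3) [--+] → (0.0819, 0.0819, 0)–(1.24608, 0.0819, 0)  len=1.1642
  (v1,v3,v2) [-+-] → (1.24608, 0.0819, 0)–(0.0819, 0.0819, 2.07369)  len=2.3781
  (v3,v0,v4) [+-+] → (0.0819, 0.0819, 0)–(0, 0.0819, 0)  len=0.0819
  (v3,v4,v2) [++-] → (0, 0.0819, 2.13412)–(0.0819, 0.0819, 2.07369)  len=0.1018
  (v4,v0,v5) [+-+] → (0, 0.0819, 0)–(-0.0819, 0.0819, 0)  len=0.0819
  (v4,v5,v2) [++-] → (-0.0819, 0.0819, 2.07369)–(0, 0.0819, 2.13412)  len=0.1018
  (v5,v0,v6) [+--] → (-0.0819, 0.0819, 0)–(-1.24608, 0.0819, 0)  len=1.1642
  (v5,v6,v2) [+--] → (-1.24608, 0.0819, 0)–(-0.0819, 0.0819, 2.07369)  len=2.3781

Chained into 1 loop(s):
  loop 1: 8 segments, perimeter = 7.4520
Total perimeter = 7.452

loops=1 perimeter=7.452


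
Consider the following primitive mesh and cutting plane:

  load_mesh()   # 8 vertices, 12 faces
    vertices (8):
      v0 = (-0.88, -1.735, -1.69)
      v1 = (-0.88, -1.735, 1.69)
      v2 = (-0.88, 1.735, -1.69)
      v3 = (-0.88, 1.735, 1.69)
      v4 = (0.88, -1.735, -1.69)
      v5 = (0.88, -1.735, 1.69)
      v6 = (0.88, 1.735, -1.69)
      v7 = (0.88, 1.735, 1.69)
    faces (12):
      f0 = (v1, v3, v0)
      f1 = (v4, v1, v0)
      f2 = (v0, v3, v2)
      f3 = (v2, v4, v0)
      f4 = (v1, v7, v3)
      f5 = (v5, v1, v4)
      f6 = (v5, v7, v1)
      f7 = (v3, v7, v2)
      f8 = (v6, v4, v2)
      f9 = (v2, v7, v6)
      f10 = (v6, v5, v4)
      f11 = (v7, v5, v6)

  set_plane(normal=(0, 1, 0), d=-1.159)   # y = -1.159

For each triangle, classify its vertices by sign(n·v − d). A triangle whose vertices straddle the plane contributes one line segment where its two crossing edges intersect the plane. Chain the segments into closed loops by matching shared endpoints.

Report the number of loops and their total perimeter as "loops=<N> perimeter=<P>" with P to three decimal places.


loops=1 perimeter=10.280

Straddling triangles (8 of 12):
  (v1,v3,v0) [-+-] → (-0.88, -1.159, 1.69)–(-0.88, -1.159, -1.12894)  len=2.8189
  (v0,v3,v2) [-++] → (-0.88, -1.159, -1.12894)–(-0.88, -1.159, -1.69)  len=0.5611
  (v2,v4,v0) [+--] → (0.58785, -1.159, -1.69)–(-0.88, -1.159, -1.69)  len=1.4679
  (v1,v7,v3) [-++] → (-0.58785, -1.159, 1.69)–(-0.88, -1.159, 1.69)  len=0.2921
  (v5,v7,v1) [-+-] → (0.88, -1.159, 1.69)–(-0.58785, -1.159, 1.69)  len=1.4679
  (v6,v4,v2) [+-+] → (0.88, -1.159, -1.69)–(0.58785, -1.159, -1.69)  len=0.2921
  (v6,v5,v4) [+--] → (0.88, -1.159, 1.12894)–(0.88, -1.159, -1.69)  len=2.8189
  (v7,v5,v6) [+-+] → (0.88, -1.159, 1.69)–(0.88, -1.159, 1.12894)  len=0.5611

Chained into 1 loop(s):
  loop 1: 8 segments, perimeter = 10.2800
Total perimeter = 10.280


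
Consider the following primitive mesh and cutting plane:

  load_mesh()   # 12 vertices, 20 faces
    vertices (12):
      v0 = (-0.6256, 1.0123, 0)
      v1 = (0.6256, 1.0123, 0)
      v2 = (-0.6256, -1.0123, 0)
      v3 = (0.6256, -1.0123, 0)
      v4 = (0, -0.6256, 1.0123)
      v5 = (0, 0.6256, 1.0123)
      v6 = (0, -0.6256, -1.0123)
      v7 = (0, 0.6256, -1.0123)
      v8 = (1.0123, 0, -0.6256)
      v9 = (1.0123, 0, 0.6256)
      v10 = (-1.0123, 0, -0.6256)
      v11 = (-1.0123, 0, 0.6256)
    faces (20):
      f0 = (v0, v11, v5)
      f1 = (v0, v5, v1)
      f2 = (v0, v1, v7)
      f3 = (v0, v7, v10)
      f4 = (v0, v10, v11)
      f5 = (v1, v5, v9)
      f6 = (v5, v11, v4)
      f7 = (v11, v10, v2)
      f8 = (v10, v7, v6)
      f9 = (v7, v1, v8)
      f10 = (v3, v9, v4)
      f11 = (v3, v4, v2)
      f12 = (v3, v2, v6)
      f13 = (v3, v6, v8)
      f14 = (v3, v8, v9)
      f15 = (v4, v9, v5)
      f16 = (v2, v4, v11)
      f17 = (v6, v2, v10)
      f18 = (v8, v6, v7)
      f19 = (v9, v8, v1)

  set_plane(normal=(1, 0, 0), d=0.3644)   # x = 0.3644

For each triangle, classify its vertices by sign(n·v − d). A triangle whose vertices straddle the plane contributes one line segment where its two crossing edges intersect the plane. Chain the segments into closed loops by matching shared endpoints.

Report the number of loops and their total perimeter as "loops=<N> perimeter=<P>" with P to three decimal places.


loops=1 perimeter=5.959

Straddling triangles (10 of 20):
  (v0,v5,v1) [--+] → (0.3644, 0.850845, 0.422655)–(0.3644, 1.0123, 0)  len=0.4524
  (v0,v1,v7) [-+-] → (0.3644, 1.0123, 0)–(0.3644, 0.850845, -0.422655)  len=0.4524
  (v1,v5,v9) [+-+] → (0.3644, 0.850845, 0.422655)–(0.3644, 0.400401, 0.873099)  len=0.6370
  (v7,v1,v8) [-++] → (0.3644, 0.850845, -0.422655)–(0.3644, 0.400401, -0.873099)  len=0.6370
  (v3,v9,v4) [++-] → (0.3644, -0.400401, 0.873099)–(0.3644, -0.850845, 0.422655)  len=0.6370
  (v3,v4,v2) [+--] → (0.3644, -0.850845, 0.422655)–(0.3644, -1.0123, 0)  len=0.4524
  (v3,v2,v6) [+--] → (0.3644, -1.0123, 0)–(0.3644, -0.850845, -0.422655)  len=0.4524
  (v3,v6,v8) [+-+] → (0.3644, -0.850845, -0.422655)–(0.3644, -0.400401, -0.873099)  len=0.6370
  (v4,v9,v5) [-+-] → (0.3644, -0.400401, 0.873099)–(0.3644, 0.400401, 0.873099)  len=0.8008
  (v8,v6,v7) [+--] → (0.3644, -0.400401, -0.873099)–(0.3644, 0.400401, -0.873099)  len=0.8008

Chained into 1 loop(s):
  loop 1: 10 segments, perimeter = 5.9595
Total perimeter = 5.959


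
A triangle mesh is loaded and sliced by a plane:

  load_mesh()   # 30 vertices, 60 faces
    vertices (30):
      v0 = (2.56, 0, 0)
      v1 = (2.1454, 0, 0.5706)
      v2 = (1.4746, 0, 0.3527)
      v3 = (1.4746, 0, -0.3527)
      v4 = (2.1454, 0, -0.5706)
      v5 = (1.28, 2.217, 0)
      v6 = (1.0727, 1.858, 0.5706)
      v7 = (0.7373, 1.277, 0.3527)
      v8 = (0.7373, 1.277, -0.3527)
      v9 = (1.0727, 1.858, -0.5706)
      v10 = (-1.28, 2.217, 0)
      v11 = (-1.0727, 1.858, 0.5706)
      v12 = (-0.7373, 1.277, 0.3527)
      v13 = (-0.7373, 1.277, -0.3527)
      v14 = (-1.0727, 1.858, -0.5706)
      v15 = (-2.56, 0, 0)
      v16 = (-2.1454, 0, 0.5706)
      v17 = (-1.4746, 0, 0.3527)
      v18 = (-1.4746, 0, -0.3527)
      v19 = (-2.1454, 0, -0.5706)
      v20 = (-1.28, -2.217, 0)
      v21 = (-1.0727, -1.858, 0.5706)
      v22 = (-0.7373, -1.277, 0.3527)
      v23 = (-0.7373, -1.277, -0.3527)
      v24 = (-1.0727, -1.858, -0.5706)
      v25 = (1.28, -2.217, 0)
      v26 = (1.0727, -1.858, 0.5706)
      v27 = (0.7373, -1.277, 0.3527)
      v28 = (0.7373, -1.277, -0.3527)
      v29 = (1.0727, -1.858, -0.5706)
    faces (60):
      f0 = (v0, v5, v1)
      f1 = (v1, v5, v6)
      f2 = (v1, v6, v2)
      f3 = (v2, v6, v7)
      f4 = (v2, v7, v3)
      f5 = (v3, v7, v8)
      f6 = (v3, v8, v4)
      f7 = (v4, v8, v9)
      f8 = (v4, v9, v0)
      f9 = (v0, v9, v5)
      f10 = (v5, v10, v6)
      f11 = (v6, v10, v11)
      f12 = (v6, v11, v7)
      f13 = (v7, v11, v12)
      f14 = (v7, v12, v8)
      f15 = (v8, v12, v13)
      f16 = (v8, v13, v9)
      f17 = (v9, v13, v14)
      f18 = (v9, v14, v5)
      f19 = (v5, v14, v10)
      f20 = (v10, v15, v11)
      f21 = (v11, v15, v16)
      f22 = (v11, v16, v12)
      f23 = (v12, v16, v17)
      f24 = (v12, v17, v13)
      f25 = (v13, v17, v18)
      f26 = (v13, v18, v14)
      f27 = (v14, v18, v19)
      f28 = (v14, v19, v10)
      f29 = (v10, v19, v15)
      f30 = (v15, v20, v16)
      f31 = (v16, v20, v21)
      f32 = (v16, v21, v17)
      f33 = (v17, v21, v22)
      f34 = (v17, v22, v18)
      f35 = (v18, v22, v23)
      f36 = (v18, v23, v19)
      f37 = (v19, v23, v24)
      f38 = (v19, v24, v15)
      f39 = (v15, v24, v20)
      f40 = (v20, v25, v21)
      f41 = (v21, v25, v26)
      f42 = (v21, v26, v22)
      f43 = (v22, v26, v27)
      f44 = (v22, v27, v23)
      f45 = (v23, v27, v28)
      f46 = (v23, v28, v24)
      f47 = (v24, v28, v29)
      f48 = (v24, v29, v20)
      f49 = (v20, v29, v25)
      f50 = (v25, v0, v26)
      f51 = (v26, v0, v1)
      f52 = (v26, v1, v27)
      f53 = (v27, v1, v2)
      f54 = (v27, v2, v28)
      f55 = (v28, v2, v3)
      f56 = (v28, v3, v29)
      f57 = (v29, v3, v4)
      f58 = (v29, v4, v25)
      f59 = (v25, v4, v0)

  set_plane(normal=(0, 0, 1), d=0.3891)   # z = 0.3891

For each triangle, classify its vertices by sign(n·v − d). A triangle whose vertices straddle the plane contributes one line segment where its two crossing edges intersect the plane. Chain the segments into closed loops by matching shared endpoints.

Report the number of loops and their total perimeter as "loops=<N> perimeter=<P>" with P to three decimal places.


Straddling triangles (24 of 60):
  (v0,v5,v1) [--+] → (1.87013, 0.705197, 0.3891)–(2.27728, 0, 0.3891)  len=0.8143
  (v1,v5,v6) [+-+] → (1.87013, 0.705197, 0.3891)–(1.13864, 1.97219, 0.3891)  len=1.4630
  (v1,v6,v2) [++-] → (1.40746, 0.310377, 0.3891)–(1.58666, 0, 0.3891)  len=0.3584
  (v2,v6,v7) [-+-] → (1.40746, 0.310377, 0.3891)–(0.793328, 1.37406, 0.3891)  len=1.2282
  (v5,v10,v6) [--+] → (0.324339, 1.97219, 0.3891)–(1.13864, 1.97219, 0.3891)  len=0.8143
  (v6,v10,v11) [+-+] → (0.324339, 1.97219, 0.3891)–(-1.13864, 1.97219, 0.3891)  len=1.4630
  (v6,v11,v7) [++-] → (0.434941, 1.37406, 0.3891)–(0.793328, 1.37406, 0.3891)  len=0.3584
  (v7,v11,v12) [-+-] → (0.434941, 1.37406, 0.3891)–(-0.793328, 1.37406, 0.3891)  len=1.2283
  (v10,v15,v11) [--+] → (-1.54579, 1.267, 0.3891)–(-1.13864, 1.97219, 0.3891)  len=0.8143
  (v11,v15,v16) [+-+] → (-1.54579, 1.267, 0.3891)–(-2.27728, 0, 0.3891)  len=1.4630
  (v11,v16,v12) [++-] → (-0.972522, 1.06368, 0.3891)–(-0.793328, 1.37406, 0.3891)  len=0.3584
  (v12,v16,v17) [-+-] → (-0.972522, 1.06368, 0.3891)–(-1.58666, 0, 0.3891)  len=1.2282
  (v15,v20,v16) [--+] → (-1.87013, -0.705197, 0.3891)–(-2.27728, 0, 0.3891)  len=0.8143
  (v16,v20,v21) [+-+] → (-1.87013, -0.705197, 0.3891)–(-1.13864, -1.97219, 0.3891)  len=1.4630
  (v16,v21,v17) [++-] → (-1.40746, -0.310377, 0.3891)–(-1.58666, 0, 0.3891)  len=0.3584
  (v17,v21,v22) [-+-] → (-1.40746, -0.310377, 0.3891)–(-0.793328, -1.37406, 0.3891)  len=1.2282
  (v20,v25,v21) [--+] → (-0.324339, -1.97219, 0.3891)–(-1.13864, -1.97219, 0.3891)  len=0.8143
  (v21,v25,v26) [+-+] → (-0.324339, -1.97219, 0.3891)–(1.13864, -1.97219, 0.3891)  len=1.4630
  (v21,v26,v22) [++-] → (-0.434941, -1.37406, 0.3891)–(-0.793328, -1.37406, 0.3891)  len=0.3584
  (v22,v26,v27) [-+-] → (-0.434941, -1.37406, 0.3891)–(0.793328, -1.37406, 0.3891)  len=1.2283
  (v25,v0,v26) [--+] → (1.54579, -1.267, 0.3891)–(1.13864, -1.97219, 0.3891)  len=0.8143
  (v26,v0,v1) [+-+] → (1.54579, -1.267, 0.3891)–(2.27728, 0, 0.3891)  len=1.4630
  (v26,v1,v27) [++-] → (0.972522, -1.06368, 0.3891)–(0.793328, -1.37406, 0.3891)  len=0.3584
  (v27,v1,v2) [-+-] → (0.972522, -1.06368, 0.3891)–(1.58666, 0, 0.3891)  len=1.2282

Chained into 2 loop(s):
  loop 1: 12 segments, perimeter = 13.6637
  loop 2: 12 segments, perimeter = 9.5198
Total perimeter = 23.184

loops=2 perimeter=23.184


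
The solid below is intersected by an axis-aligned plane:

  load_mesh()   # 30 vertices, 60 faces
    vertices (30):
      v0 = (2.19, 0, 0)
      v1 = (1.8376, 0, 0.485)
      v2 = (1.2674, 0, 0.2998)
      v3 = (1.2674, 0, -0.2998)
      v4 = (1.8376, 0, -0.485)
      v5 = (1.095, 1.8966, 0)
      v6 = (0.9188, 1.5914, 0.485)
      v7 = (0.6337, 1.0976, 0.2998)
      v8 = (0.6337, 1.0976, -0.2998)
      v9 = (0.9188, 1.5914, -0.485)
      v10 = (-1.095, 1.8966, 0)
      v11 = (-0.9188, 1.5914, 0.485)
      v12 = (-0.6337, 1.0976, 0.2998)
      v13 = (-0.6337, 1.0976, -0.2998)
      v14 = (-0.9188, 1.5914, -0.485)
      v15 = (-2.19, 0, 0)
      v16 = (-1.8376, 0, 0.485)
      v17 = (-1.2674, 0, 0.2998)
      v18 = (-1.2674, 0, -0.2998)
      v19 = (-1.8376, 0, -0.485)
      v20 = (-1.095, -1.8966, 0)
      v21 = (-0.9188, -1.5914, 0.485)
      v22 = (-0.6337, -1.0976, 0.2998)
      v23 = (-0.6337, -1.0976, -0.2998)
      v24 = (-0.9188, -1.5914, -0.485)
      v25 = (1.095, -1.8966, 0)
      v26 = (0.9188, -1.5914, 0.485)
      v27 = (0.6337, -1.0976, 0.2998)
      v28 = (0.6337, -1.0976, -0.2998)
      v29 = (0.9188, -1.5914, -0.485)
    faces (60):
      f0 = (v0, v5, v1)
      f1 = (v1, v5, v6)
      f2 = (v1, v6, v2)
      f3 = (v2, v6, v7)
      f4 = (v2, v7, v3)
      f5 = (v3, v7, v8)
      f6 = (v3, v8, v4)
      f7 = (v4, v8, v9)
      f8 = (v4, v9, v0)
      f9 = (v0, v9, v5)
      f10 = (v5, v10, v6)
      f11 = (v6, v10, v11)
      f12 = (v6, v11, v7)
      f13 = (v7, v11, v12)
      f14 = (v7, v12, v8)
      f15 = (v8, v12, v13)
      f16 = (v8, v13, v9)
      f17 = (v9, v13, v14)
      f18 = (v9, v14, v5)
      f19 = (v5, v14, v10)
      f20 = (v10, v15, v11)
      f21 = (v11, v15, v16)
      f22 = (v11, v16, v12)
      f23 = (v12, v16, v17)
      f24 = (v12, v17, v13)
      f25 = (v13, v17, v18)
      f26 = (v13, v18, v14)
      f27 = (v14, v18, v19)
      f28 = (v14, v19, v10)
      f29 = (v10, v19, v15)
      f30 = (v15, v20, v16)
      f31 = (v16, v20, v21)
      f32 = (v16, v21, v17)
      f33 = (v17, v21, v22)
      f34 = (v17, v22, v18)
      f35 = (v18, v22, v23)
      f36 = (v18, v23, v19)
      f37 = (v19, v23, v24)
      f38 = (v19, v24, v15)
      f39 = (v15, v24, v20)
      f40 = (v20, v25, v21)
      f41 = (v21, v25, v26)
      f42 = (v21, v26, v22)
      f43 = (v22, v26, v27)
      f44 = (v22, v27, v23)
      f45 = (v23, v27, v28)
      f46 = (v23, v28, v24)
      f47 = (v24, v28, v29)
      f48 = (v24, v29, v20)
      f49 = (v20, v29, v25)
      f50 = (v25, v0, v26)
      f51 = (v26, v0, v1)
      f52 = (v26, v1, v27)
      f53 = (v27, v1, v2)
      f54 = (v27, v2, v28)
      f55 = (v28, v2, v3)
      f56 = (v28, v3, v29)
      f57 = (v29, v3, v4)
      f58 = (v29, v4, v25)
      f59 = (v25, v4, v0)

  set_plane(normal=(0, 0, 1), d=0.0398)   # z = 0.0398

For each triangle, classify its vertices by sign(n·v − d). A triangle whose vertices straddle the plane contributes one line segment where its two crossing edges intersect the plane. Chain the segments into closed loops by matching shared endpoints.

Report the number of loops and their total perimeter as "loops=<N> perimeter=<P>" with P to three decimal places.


Straddling triangles (24 of 60):
  (v0,v5,v1) [--+] → (1.15594, 1.74096, 0.0398)–(2.16108, 0, 0.0398)  len=2.0103
  (v1,v5,v6) [+-+] → (1.15594, 1.74096, 0.0398)–(1.08054, 1.87155, 0.0398)  len=0.1508
  (v2,v7,v3) [++-] → (0.908487, 0.621656, 0.0398)–(1.2674, 0, 0.0398)  len=0.7178
  (v3,v7,v8) [-+-] → (0.908487, 0.621656, 0.0398)–(0.6337, 1.0976, 0.0398)  len=0.5496
  (v5,v10,v6) [--+] → (-0.929744, 1.87155, 0.0398)–(1.08054, 1.87155, 0.0398)  len=2.0103
  (v6,v10,v11) [+-+] → (-0.929744, 1.87155, 0.0398)–(-1.08054, 1.87155, 0.0398)  len=0.1508
  (v7,v12,v8) [++-] → (-0.084127, 1.0976, 0.0398)–(0.6337, 1.0976, 0.0398)  len=0.7178
  (v8,v12,v13) [-+-] → (-0.084127, 1.0976, 0.0398)–(-0.6337, 1.0976, 0.0398)  len=0.5496
  (v10,v15,v11) [--+] → (-2.08568, 0.130593, 0.0398)–(-1.08054, 1.87155, 0.0398)  len=2.0103
  (v11,v15,v16) [+-+] → (-2.08568, 0.130593, 0.0398)–(-2.16108, 0, 0.0398)  len=0.1508
  (v12,v17,v13) [++-] → (-0.992613, 0.475944, 0.0398)–(-0.6337, 1.0976, 0.0398)  len=0.7178
  (v13,v17,v18) [-+-] → (-0.992613, 0.475944, 0.0398)–(-1.2674, 0, 0.0398)  len=0.5496
  (v15,v20,v16) [--+] → (-1.15594, -1.74096, 0.0398)–(-2.16108, 0, 0.0398)  len=2.0103
  (v16,v20,v21) [+-+] → (-1.15594, -1.74096, 0.0398)–(-1.08054, -1.87155, 0.0398)  len=0.1508
  (v17,v22,v18) [++-] → (-0.908487, -0.621656, 0.0398)–(-1.2674, 0, 0.0398)  len=0.7178
  (v18,v22,v23) [-+-] → (-0.908487, -0.621656, 0.0398)–(-0.6337, -1.0976, 0.0398)  len=0.5496
  (v20,v25,v21) [--+] → (0.929744, -1.87155, 0.0398)–(-1.08054, -1.87155, 0.0398)  len=2.0103
  (v21,v25,v26) [+-+] → (0.929744, -1.87155, 0.0398)–(1.08054, -1.87155, 0.0398)  len=0.1508
  (v22,v27,v23) [++-] → (0.084127, -1.0976, 0.0398)–(-0.6337, -1.0976, 0.0398)  len=0.7178
  (v23,v27,v28) [-+-] → (0.084127, -1.0976, 0.0398)–(0.6337, -1.0976, 0.0398)  len=0.5496
  (v25,v0,v26) [--+] → (2.08568, -0.130593, 0.0398)–(1.08054, -1.87155, 0.0398)  len=2.0103
  (v26,v0,v1) [+-+] → (2.08568, -0.130593, 0.0398)–(2.16108, 0, 0.0398)  len=0.1508
  (v27,v2,v28) [++-] → (0.992613, -0.475944, 0.0398)–(0.6337, -1.0976, 0.0398)  len=0.7178
  (v28,v2,v3) [-+-] → (0.992613, -0.475944, 0.0398)–(1.2674, 0, 0.0398)  len=0.5496

Chained into 2 loop(s):
  loop 1: 12 segments, perimeter = 12.9665
  loop 2: 12 segments, perimeter = 7.6044
Total perimeter = 20.571

loops=2 perimeter=20.571


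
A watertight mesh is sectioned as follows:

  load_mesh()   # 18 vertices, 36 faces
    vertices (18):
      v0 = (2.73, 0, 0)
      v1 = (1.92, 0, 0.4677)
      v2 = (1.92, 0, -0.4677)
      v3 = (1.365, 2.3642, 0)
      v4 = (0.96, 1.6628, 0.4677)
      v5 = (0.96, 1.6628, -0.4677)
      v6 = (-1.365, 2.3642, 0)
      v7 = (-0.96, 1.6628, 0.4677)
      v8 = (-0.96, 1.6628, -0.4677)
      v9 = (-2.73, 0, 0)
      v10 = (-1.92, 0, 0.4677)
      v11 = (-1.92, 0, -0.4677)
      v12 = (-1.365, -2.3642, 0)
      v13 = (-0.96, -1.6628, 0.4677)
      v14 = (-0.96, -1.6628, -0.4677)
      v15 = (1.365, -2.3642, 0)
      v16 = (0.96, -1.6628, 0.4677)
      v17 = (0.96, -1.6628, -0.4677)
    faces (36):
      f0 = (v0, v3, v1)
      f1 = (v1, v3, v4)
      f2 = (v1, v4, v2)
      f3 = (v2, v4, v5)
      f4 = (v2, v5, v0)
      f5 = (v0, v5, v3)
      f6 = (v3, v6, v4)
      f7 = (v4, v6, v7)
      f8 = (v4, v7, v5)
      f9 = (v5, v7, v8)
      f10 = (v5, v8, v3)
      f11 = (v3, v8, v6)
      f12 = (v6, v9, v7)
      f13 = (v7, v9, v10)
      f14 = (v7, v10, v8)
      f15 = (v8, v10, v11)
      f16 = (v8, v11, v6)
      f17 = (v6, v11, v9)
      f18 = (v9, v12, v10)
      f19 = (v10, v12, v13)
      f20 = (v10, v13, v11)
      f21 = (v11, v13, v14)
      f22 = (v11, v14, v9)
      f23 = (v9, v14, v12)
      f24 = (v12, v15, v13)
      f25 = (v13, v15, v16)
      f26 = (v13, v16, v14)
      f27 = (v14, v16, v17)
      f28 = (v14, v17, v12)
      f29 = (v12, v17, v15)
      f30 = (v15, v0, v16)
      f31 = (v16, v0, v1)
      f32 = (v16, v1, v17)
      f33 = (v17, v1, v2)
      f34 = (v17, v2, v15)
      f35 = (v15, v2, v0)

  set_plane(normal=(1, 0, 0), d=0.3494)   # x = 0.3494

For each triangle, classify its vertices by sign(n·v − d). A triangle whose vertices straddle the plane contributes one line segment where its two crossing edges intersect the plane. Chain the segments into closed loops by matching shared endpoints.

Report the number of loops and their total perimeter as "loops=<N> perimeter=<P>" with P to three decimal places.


loops=2 perimeter=5.243

Straddling triangles (12 of 36):
  (v3,v6,v4) [+-+] → (0.3494, 2.3642, 0)–(0.3494, 1.847, 0.344871)  len=0.6216
  (v4,v6,v7) [+--] → (0.3494, 1.847, 0.344871)–(0.3494, 1.6628, 0.4677)  len=0.2214
  (v4,v7,v5) [+-+] → (0.3494, 1.6628, 0.4677)–(0.3494, 1.6628, -0.170223)  len=0.6379
  (v5,v7,v8) [+--] → (0.3494, 1.6628, -0.170223)–(0.3494, 1.6628, -0.4677)  len=0.2975
  (v5,v8,v3) [+-+] → (0.3494, 1.6628, -0.4677)–(0.3494, 2.05782, -0.204299)  len=0.4748
  (v3,v8,v6) [+--] → (0.3494, 2.05782, -0.204299)–(0.3494, 2.3642, 0)  len=0.3683
  (v12,v15,v13) [-+-] → (0.3494, -2.3642, 0)–(0.3494, -2.05782, 0.204299)  len=0.3683
  (v13,v15,v16) [-++] → (0.3494, -2.05782, 0.204299)–(0.3494, -1.6628, 0.4677)  len=0.4748
  (v13,v16,v14) [-+-] → (0.3494, -1.6628, 0.4677)–(0.3494, -1.6628, 0.170223)  len=0.2975
  (v14,v16,v17) [-++] → (0.3494, -1.6628, 0.170223)–(0.3494, -1.6628, -0.4677)  len=0.6379
  (v14,v17,v12) [-+-] → (0.3494, -1.6628, -0.4677)–(0.3494, -1.847, -0.344871)  len=0.2214
  (v12,v17,v15) [-++] → (0.3494, -1.847, -0.344871)–(0.3494, -2.3642, 0)  len=0.6216

Chained into 2 loop(s):
  loop 1: 6 segments, perimeter = 2.6215
  loop 2: 6 segments, perimeter = 2.6215
Total perimeter = 5.243


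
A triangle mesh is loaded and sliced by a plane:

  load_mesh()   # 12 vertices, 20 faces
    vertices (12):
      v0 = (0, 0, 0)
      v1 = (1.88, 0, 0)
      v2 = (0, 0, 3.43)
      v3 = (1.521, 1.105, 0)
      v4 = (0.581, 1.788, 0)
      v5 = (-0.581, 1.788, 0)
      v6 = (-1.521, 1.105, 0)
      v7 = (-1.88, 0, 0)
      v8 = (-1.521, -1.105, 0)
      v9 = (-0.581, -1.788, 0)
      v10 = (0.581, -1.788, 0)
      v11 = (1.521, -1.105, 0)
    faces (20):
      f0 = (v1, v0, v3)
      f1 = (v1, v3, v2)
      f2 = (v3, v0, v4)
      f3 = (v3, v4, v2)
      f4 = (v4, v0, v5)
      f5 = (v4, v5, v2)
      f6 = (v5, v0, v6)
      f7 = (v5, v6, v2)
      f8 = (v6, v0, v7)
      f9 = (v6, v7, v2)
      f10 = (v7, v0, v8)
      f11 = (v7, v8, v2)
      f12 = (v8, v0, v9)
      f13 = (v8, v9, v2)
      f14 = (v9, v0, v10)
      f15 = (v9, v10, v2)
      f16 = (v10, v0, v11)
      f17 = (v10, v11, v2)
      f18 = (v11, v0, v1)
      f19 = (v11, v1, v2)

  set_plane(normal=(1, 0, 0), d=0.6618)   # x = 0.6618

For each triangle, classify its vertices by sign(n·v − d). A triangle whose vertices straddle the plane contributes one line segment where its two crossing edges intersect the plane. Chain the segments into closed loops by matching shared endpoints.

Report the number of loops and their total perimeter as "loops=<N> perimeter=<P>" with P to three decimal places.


loops=1 perimeter=9.186

Straddling triangles (8 of 20):
  (v1,v0,v3) [+-+] → (0.6618, 0, 0)–(0.6618, 0.480795, 0)  len=0.4808
  (v1,v3,v2) [++-] → (0.6618, 0.480795, 1.93758)–(0.6618, 0, 2.22257)  len=0.5589
  (v3,v0,v4) [+--] → (0.6618, 0.480795, 0)–(0.6618, 1.72929, 0)  len=1.2485
  (v3,v4,v2) [+--] → (0.6618, 1.72929, 0)–(0.6618, 0.480795, 1.93758)  len=2.3050
  (v10,v0,v11) [--+] → (0.6618, -0.480795, 0)–(0.6618, -1.72929, 0)  len=1.2485
  (v10,v11,v2) [-+-] → (0.6618, -1.72929, 0)–(0.6618, -0.480795, 1.93758)  len=2.3050
  (v11,v0,v1) [+-+] → (0.6618, -0.480795, 0)–(0.6618, 0, 0)  len=0.4808
  (v11,v1,v2) [++-] → (0.6618, 0, 2.22257)–(0.6618, -0.480795, 1.93758)  len=0.5589

Chained into 1 loop(s):
  loop 1: 8 segments, perimeter = 9.1864
Total perimeter = 9.186


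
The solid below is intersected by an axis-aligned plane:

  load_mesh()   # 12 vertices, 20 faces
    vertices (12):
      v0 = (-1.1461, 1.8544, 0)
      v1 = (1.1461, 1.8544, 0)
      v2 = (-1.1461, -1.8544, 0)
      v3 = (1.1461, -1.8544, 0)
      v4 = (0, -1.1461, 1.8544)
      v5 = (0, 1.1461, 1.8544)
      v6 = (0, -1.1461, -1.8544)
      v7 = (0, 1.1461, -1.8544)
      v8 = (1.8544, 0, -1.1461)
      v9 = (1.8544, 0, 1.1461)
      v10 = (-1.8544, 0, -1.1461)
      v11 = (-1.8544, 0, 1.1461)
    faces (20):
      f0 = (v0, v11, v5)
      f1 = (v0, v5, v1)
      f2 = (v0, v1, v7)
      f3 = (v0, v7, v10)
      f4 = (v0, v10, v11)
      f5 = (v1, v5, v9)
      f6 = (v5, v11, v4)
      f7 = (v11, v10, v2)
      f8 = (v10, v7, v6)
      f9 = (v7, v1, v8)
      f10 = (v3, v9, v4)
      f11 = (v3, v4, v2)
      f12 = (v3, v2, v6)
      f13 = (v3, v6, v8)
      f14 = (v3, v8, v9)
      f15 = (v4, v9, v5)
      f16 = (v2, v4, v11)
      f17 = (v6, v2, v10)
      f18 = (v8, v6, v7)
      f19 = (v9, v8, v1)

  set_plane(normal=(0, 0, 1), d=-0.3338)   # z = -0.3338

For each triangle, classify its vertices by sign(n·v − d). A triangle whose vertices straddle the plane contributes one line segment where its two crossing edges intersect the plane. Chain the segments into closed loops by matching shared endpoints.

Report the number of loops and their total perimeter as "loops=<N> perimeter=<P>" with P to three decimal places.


Straddling triangles (10 of 20):
  (v0,v1,v7) [++-] → (0.939797, 1.7269, -0.3338)–(-0.939797, 1.7269, -0.3338)  len=1.8796
  (v0,v7,v10) [+--] → (-0.939797, 1.7269, -0.3338)–(-1.35239, 1.31431, -0.3338)  len=0.5835
  (v0,v10,v11) [+-+] → (-1.35239, 1.31431, -0.3338)–(-1.8544, 0, -0.3338)  len=1.4069
  (v11,v10,v2) [+-+] → (-1.8544, 0, -0.3338)–(-1.35239, -1.31431, -0.3338)  len=1.4069
  (v7,v1,v8) [-+-] → (0.939797, 1.7269, -0.3338)–(1.35239, 1.31431, -0.3338)  len=0.5835
  (v3,v2,v6) [++-] → (-0.939797, -1.7269, -0.3338)–(0.939797, -1.7269, -0.3338)  len=1.8796
  (v3,v6,v8) [+--] → (0.939797, -1.7269, -0.3338)–(1.35239, -1.31431, -0.3338)  len=0.5835
  (v3,v8,v9) [+-+] → (1.35239, -1.31431, -0.3338)–(1.8544, 0, -0.3338)  len=1.4069
  (v6,v2,v10) [-+-] → (-0.939797, -1.7269, -0.3338)–(-1.35239, -1.31431, -0.3338)  len=0.5835
  (v9,v8,v1) [+-+] → (1.8544, 0, -0.3338)–(1.35239, 1.31431, -0.3338)  len=1.4069

Chained into 1 loop(s):
  loop 1: 10 segments, perimeter = 11.7208
Total perimeter = 11.721

loops=1 perimeter=11.721


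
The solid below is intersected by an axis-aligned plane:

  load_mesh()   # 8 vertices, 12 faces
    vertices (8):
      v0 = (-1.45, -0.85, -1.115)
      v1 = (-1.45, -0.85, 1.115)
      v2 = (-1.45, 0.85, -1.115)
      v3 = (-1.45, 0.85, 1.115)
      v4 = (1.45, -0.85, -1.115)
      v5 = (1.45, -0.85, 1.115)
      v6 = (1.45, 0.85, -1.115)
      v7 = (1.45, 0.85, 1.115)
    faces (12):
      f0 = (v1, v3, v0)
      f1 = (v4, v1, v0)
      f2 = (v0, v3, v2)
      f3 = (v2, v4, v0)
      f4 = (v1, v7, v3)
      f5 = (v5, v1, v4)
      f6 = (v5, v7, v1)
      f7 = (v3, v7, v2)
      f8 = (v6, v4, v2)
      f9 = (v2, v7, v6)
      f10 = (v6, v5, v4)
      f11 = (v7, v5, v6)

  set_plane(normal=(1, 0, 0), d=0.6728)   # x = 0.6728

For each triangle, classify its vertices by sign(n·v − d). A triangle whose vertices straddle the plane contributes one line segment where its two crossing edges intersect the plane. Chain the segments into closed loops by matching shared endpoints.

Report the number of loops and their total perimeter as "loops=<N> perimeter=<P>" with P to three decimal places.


Straddling triangles (8 of 12):
  (v4,v1,v0) [+--] → (0.6728, -0.85, -0.51736)–(0.6728, -0.85, -1.115)  len=0.5976
  (v2,v4,v0) [-+-] → (0.6728, -0.3944, -1.115)–(0.6728, -0.85, -1.115)  len=0.4556
  (v1,v7,v3) [-+-] → (0.6728, 0.3944, 1.115)–(0.6728, 0.85, 1.115)  len=0.4556
  (v5,v1,v4) [+-+] → (0.6728, -0.85, 1.115)–(0.6728, -0.85, -0.51736)  len=1.6324
  (v5,v7,v1) [++-] → (0.6728, 0.3944, 1.115)–(0.6728, -0.85, 1.115)  len=1.2444
  (v3,v7,v2) [-+-] → (0.6728, 0.85, 1.115)–(0.6728, 0.85, 0.51736)  len=0.5976
  (v6,v4,v2) [++-] → (0.6728, -0.3944, -1.115)–(0.6728, 0.85, -1.115)  len=1.2444
  (v2,v7,v6) [-++] → (0.6728, 0.85, 0.51736)–(0.6728, 0.85, -1.115)  len=1.6324

Chained into 1 loop(s):
  loop 1: 8 segments, perimeter = 7.8600
Total perimeter = 7.860

loops=1 perimeter=7.860


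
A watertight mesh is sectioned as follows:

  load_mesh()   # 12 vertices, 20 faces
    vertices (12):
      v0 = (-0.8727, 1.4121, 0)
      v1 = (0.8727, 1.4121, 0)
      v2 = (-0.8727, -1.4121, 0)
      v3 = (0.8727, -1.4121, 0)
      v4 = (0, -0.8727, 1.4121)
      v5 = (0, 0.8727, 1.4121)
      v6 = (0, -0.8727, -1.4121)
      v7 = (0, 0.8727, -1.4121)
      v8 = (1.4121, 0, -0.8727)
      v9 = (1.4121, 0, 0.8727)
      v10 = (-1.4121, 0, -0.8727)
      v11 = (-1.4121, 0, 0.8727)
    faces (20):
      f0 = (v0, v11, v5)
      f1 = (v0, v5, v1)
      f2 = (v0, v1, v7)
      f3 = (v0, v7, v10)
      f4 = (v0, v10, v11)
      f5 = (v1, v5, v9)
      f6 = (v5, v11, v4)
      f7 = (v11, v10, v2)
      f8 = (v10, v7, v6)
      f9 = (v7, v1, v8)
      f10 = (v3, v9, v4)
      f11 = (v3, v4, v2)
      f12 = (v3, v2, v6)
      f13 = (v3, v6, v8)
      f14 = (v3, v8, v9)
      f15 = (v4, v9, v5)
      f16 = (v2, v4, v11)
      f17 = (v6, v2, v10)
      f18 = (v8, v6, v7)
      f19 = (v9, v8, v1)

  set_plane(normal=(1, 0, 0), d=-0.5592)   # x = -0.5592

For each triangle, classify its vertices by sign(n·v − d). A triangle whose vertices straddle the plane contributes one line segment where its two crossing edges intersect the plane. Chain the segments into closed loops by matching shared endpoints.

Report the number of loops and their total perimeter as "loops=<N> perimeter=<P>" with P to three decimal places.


loops=1 perimeter=8.191

Straddling triangles (10 of 20):
  (v0,v11,v5) [--+] → (-0.5592, 0.527106, 1.19849)–(-0.5592, 1.21833, 0.507269)  len=0.9775
  (v0,v5,v1) [-++] → (-0.5592, 1.21833, 0.507269)–(-0.5592, 1.4121, 0)  len=0.5430
  (v0,v1,v7) [-++] → (-0.5592, 1.4121, 0)–(-0.5592, 1.21833, -0.507269)  len=0.5430
  (v0,v7,v10) [-+-] → (-0.5592, 1.21833, -0.507269)–(-0.5592, 0.527106, -1.19849)  len=0.9775
  (v5,v11,v4) [+-+] → (-0.5592, 0.527106, 1.19849)–(-0.5592, -0.527106, 1.19849)  len=1.0542
  (v10,v7,v6) [-++] → (-0.5592, 0.527106, -1.19849)–(-0.5592, -0.527106, -1.19849)  len=1.0542
  (v3,v4,v2) [++-] → (-0.5592, -1.21833, 0.507269)–(-0.5592, -1.4121, 0)  len=0.5430
  (v3,v2,v6) [+-+] → (-0.5592, -1.4121, 0)–(-0.5592, -1.21833, -0.507269)  len=0.5430
  (v2,v4,v11) [-+-] → (-0.5592, -1.21833, 0.507269)–(-0.5592, -0.527106, 1.19849)  len=0.9775
  (v6,v2,v10) [+--] → (-0.5592, -1.21833, -0.507269)–(-0.5592, -0.527106, -1.19849)  len=0.9775

Chained into 1 loop(s):
  loop 1: 10 segments, perimeter = 8.1907
Total perimeter = 8.191
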